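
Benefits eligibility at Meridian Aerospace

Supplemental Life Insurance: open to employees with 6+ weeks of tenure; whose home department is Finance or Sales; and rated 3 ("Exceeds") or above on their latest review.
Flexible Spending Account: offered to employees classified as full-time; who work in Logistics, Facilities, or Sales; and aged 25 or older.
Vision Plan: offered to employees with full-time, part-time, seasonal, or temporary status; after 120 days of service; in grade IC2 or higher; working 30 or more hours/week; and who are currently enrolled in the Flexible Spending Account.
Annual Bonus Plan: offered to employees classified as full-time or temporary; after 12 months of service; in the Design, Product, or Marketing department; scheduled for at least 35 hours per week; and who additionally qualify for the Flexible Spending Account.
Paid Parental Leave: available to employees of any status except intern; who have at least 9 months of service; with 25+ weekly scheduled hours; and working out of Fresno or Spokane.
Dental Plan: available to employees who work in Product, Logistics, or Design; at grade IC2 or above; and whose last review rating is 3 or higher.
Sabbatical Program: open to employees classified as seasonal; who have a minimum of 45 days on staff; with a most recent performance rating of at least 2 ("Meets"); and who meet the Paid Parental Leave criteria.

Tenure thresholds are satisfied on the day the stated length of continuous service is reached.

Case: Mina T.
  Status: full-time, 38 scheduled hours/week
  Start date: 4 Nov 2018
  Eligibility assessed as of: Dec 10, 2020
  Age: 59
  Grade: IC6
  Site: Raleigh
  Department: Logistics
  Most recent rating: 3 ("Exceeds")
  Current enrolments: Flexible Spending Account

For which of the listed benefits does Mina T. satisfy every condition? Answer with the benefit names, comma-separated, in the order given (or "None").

Service from 4 Nov 2018 to Dec 10, 2020: 767 days.
Supplemental Life Insurance — service 767 days ≥ 6 weeks (≈42 days) ✓; dept Logistics ✗ → not eligible.
Flexible Spending Account — status full-time ✓; dept Logistics ✓; age 59 ≥ 25 ✓ → eligible.
Vision Plan — status full-time ✓; service 767 days ≥ 120 days ✓; grade IC6 ≥ IC2 ✓; 38 hrs/wk ≥ 30 ✓; enrolled in Flexible Spending Account ✓ → eligible.
Annual Bonus Plan — status full-time ✓; service 767 days ≥ 12 months (≈360 days) ✓; dept Logistics ✗ → not eligible.
Paid Parental Leave — status full-time ✓ (not excluded); service 767 days ≥ 9 months (≈270 days) ✓; 38 hrs/wk ≥ 25 ✓; site Raleigh ✗ (not Fresno or Spokane) → not eligible.
Dental Plan — dept Logistics ✓; grade IC6 ≥ IC2 ✓; rating 3 ≥ 3 ✓ → eligible.
Sabbatical Program — status full-time ✗ (requires seasonal) → not eligible.

Flexible Spending Account, Vision Plan, Dental Plan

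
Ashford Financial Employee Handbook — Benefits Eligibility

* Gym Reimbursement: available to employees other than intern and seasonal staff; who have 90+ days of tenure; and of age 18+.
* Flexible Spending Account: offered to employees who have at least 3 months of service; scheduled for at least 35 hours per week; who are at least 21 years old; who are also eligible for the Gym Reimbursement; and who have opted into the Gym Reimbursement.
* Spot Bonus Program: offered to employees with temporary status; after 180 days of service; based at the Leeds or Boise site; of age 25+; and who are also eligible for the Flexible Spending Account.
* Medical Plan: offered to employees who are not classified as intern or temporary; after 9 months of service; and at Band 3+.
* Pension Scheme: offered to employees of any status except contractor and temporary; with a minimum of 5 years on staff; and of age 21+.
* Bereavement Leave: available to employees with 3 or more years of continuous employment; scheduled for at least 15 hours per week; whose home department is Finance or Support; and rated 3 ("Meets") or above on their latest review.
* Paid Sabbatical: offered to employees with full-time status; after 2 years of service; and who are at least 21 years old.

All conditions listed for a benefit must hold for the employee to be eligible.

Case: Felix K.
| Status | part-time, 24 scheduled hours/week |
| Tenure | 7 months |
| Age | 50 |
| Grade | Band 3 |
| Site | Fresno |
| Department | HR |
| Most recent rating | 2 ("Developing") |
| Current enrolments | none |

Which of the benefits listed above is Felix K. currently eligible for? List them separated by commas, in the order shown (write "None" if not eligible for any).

Gym Reimbursement — status part-time ✓ (not excluded); service 7 months ≥ 90 days ✓; age 50 ≥ 18 ✓ → eligible.
Flexible Spending Account — service 7 months ≥ 3 months ✓; 24 hrs/wk < 35 ✗ → not eligible.
Spot Bonus Program — status part-time ✗ (requires temporary) → not eligible.
Medical Plan — status part-time ✓ (not excluded); service 7 months < 9 months ✗ → not eligible.
Pension Scheme — status part-time ✓ (not excluded); service 7 months < 5 years (≈1825 days) ✗ → not eligible.
Bereavement Leave — service 7 months < 3 years (≈1095 days) ✗ → not eligible.
Paid Sabbatical — status part-time ✗ (requires full-time) → not eligible.

Gym Reimbursement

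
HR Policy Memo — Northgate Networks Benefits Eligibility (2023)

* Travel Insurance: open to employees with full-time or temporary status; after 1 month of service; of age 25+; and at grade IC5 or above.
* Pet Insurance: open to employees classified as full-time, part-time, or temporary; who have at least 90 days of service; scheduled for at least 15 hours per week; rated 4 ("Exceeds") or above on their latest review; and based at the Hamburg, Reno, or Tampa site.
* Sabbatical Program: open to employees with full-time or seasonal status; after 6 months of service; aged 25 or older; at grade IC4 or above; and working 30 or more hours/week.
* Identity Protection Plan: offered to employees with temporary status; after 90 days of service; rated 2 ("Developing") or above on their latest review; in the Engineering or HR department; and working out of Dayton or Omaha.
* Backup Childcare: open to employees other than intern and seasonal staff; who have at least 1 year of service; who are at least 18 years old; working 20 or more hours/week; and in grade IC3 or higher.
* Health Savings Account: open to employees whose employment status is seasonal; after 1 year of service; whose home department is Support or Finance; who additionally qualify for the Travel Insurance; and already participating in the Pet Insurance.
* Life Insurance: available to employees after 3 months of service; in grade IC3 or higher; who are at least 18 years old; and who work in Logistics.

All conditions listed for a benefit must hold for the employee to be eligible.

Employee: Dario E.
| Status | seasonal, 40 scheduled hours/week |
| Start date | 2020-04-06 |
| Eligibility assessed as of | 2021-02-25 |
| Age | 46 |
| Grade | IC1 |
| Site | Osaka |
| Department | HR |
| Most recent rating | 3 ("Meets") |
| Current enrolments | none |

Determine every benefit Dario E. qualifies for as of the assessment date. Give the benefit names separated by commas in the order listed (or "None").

None

Service from 2020-04-06 to 2021-02-25: 325 days.
Travel Insurance — status seasonal ✗ (requires full-time or temporary) → not eligible.
Pet Insurance — status seasonal ✗ (requires full-time, part-time, or temporary) → not eligible.
Sabbatical Program — status seasonal ✓; service 325 days ≥ 6 months (≈180 days) ✓; age 46 ≥ 25 ✓; grade IC1 < IC4 ✗ → not eligible.
Identity Protection Plan — status seasonal ✗ (requires temporary) → not eligible.
Backup Childcare — status seasonal ✗ (excluded) → not eligible.
Health Savings Account — status seasonal ✓; service 325 days < 1 year (≈365 days) ✗ → not eligible.
Life Insurance — service 325 days ≥ 3 months (≈90 days) ✓; grade IC1 < IC3 ✗ → not eligible.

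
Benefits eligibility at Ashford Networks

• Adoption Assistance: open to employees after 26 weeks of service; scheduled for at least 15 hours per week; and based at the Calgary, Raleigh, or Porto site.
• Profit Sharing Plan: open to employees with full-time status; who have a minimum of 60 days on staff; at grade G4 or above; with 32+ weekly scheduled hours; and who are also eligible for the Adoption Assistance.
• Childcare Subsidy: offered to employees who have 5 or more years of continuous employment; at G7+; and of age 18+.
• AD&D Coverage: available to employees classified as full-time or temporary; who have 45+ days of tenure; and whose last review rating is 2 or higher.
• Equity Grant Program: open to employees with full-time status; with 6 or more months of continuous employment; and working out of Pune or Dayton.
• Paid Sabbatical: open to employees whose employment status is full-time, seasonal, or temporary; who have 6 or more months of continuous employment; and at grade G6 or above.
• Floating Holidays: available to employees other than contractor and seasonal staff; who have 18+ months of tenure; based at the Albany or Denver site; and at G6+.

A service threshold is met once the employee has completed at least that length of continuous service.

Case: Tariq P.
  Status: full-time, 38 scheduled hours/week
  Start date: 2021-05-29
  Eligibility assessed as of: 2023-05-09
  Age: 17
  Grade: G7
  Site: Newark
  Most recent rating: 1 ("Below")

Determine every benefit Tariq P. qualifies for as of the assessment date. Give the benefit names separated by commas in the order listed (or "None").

Service from 2021-05-29 to 2023-05-09: 710 days.
Adoption Assistance — service 710 days ≥ 26 weeks (≈182 days) ✓; 38 hrs/wk ≥ 15 ✓; site Newark ✗ (not Calgary, Raleigh, or Porto) → not eligible.
Profit Sharing Plan — status full-time ✓; service 710 days ≥ 60 days ✓; grade G7 ≥ G4 ✓; 38 hrs/wk ≥ 32 ✓; not eligible for Adoption Assistance ✗ → not eligible.
Childcare Subsidy — service 710 days < 5 years (≈1825 days) ✗ → not eligible.
AD&D Coverage — status full-time ✓; service 710 days ≥ 45 days ✓; rating 1 < 2 ✗ → not eligible.
Equity Grant Program — status full-time ✓; service 710 days ≥ 6 months (≈180 days) ✓; site Newark ✗ (not Pune or Dayton) → not eligible.
Paid Sabbatical — status full-time ✓; service 710 days ≥ 6 months (≈180 days) ✓; grade G7 ≥ G6 ✓ → eligible.
Floating Holidays — status full-time ✓ (not excluded); service 710 days ≥ 18 months (≈540 days) ✓; site Newark ✗ (not Albany or Denver) → not eligible.

Paid Sabbatical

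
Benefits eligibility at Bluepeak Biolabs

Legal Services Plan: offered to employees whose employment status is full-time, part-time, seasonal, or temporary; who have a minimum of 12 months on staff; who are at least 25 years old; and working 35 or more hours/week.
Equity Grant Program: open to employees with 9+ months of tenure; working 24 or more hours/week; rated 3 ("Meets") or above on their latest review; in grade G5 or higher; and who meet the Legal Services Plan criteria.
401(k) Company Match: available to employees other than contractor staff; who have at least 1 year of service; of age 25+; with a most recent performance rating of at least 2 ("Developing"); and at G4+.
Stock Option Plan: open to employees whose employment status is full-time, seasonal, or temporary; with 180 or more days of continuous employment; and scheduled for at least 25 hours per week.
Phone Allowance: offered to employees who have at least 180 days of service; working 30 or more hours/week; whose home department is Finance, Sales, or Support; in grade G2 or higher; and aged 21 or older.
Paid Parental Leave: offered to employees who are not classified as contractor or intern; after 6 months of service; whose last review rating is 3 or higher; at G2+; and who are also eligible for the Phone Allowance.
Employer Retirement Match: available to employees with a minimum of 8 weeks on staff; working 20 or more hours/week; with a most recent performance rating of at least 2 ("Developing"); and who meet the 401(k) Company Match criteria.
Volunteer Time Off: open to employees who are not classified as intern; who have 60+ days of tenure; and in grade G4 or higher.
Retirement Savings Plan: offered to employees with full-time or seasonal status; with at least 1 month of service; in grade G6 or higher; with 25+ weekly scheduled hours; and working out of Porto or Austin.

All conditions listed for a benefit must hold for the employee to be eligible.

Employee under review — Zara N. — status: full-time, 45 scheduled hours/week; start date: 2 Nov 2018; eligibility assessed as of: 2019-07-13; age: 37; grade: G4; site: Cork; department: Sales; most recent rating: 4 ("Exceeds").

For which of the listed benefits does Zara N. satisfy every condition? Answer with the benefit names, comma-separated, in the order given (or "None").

Service from 2 Nov 2018 to 2019-07-13: 253 days.
Legal Services Plan — status full-time ✓; service 253 days < 12 months (≈360 days) ✗ → not eligible.
Equity Grant Program — service 253 days < 9 months (≈270 days) ✗ → not eligible.
401(k) Company Match — status full-time ✓ (not excluded); service 253 days < 1 year (≈365 days) ✗ → not eligible.
Stock Option Plan — status full-time ✓; service 253 days ≥ 180 days ✓; 45 hrs/wk ≥ 25 ✓ → eligible.
Phone Allowance — service 253 days ≥ 180 days ✓; 45 hrs/wk ≥ 30 ✓; dept Sales ✓; grade G4 ≥ G2 ✓; age 37 ≥ 21 ✓ → eligible.
Paid Parental Leave — status full-time ✓ (not excluded); service 253 days ≥ 6 months (≈180 days) ✓; rating 4 ≥ 3 ✓; grade G4 ≥ G2 ✓; eligible for Phone Allowance ✓ → eligible.
Employer Retirement Match — service 253 days ≥ 8 weeks (≈56 days) ✓; 45 hrs/wk ≥ 20 ✓; rating 4 ≥ 2 ✓; not eligible for 401(k) Company Match ✗ → not eligible.
Volunteer Time Off — status full-time ✓ (not excluded); service 253 days ≥ 60 days ✓; grade G4 ≥ G4 ✓ → eligible.
Retirement Savings Plan — status full-time ✓; service 253 days ≥ 1 month (≈30 days) ✓; grade G4 < G6 ✗ → not eligible.

Stock Option Plan, Phone Allowance, Paid Parental Leave, Volunteer Time Off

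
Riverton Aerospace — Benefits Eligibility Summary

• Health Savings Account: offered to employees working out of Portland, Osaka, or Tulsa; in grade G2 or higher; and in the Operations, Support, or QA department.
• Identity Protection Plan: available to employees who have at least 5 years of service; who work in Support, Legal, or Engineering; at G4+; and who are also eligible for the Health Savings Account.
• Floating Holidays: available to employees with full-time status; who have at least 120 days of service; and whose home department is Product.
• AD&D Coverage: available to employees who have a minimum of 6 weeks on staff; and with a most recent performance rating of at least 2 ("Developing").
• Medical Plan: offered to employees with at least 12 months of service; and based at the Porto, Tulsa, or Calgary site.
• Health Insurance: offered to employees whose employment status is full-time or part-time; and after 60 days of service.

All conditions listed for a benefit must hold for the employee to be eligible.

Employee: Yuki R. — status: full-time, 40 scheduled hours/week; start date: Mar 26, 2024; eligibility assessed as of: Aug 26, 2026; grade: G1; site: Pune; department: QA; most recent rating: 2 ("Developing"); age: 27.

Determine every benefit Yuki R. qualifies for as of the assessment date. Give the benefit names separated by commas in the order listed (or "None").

Service from Mar 26, 2024 to Aug 26, 2026: 883 days.
Health Savings Account — site Pune ✗ (not Portland, Osaka, or Tulsa) → not eligible.
Identity Protection Plan — service 883 days < 5 years (≈1825 days) ✗ → not eligible.
Floating Holidays — status full-time ✓; service 883 days ≥ 120 days ✓; dept QA ✗ → not eligible.
AD&D Coverage — service 883 days ≥ 6 weeks (≈42 days) ✓; rating 2 ≥ 2 ✓ → eligible.
Medical Plan — service 883 days ≥ 12 months (≈360 days) ✓; site Pune ✗ (not Porto, Tulsa, or Calgary) → not eligible.
Health Insurance — status full-time ✓; service 883 days ≥ 60 days ✓ → eligible.

AD&D Coverage, Health Insurance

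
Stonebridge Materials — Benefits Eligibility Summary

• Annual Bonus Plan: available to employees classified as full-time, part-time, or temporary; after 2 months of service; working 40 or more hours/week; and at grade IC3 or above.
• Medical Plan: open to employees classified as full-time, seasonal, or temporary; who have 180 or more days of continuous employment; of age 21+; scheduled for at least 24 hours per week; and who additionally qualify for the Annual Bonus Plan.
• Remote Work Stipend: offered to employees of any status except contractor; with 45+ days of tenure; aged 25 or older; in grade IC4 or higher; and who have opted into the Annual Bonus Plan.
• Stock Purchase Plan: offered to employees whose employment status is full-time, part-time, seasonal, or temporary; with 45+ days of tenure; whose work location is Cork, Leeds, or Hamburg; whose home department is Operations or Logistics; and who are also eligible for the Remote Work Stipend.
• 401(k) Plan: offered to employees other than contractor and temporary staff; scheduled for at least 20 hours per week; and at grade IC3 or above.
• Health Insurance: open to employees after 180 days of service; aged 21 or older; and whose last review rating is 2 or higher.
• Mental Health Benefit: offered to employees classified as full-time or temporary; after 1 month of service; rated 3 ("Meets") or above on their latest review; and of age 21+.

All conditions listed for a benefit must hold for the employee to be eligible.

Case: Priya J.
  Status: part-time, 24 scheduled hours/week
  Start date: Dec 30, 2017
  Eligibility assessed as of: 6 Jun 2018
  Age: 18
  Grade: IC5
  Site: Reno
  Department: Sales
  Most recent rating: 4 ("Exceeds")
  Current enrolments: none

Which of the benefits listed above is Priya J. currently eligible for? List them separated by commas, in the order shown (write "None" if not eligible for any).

401(k) Plan

Service from Dec 30, 2017 to 6 Jun 2018: 158 days.
Annual Bonus Plan — status part-time ✓; service 158 days ≥ 2 months (≈60 days) ✓; 24 hrs/wk < 40 ✗ → not eligible.
Medical Plan — status part-time ✗ (requires full-time, seasonal, or temporary) → not eligible.
Remote Work Stipend — status part-time ✓ (not excluded); service 158 days ≥ 45 days ✓; age 18 < 25 ✗ → not eligible.
Stock Purchase Plan — status part-time ✓; service 158 days ≥ 45 days ✓; site Reno ✗ (not Cork, Leeds, or Hamburg) → not eligible.
401(k) Plan — status part-time ✓ (not excluded); 24 hrs/wk ≥ 20 ✓; grade IC5 ≥ IC3 ✓ → eligible.
Health Insurance — service 158 days < 180 days ✗ → not eligible.
Mental Health Benefit — status part-time ✗ (requires full-time or temporary) → not eligible.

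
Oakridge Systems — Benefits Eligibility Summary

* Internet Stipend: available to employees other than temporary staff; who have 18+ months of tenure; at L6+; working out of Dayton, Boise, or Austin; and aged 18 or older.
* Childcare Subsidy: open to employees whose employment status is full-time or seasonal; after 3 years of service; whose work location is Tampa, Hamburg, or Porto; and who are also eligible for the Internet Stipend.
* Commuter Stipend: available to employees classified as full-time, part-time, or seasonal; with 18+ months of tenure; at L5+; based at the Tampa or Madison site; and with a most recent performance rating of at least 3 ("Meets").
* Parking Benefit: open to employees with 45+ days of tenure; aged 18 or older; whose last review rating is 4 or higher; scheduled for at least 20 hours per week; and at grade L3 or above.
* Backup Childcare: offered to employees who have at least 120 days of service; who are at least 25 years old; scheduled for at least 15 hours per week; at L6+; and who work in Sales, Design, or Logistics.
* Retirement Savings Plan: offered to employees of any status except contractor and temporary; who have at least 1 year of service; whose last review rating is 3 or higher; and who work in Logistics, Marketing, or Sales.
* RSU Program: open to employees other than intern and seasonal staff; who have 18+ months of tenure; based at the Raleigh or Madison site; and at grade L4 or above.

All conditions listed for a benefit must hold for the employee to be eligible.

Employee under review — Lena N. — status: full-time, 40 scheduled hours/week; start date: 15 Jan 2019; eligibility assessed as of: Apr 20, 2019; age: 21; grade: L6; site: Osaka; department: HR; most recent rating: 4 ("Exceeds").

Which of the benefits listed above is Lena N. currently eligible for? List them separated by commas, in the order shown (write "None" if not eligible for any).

Parking Benefit

Service from 15 Jan 2019 to Apr 20, 2019: 95 days.
Internet Stipend — status full-time ✓ (not excluded); service 95 days < 18 months (≈540 days) ✗ → not eligible.
Childcare Subsidy — status full-time ✓; service 95 days < 3 years (≈1095 days) ✗ → not eligible.
Commuter Stipend — status full-time ✓; service 95 days < 18 months (≈540 days) ✗ → not eligible.
Parking Benefit — service 95 days ≥ 45 days ✓; age 21 ≥ 18 ✓; rating 4 ≥ 4 ✓; 40 hrs/wk ≥ 20 ✓; grade L6 ≥ L3 ✓ → eligible.
Backup Childcare — service 95 days < 120 days ✗ → not eligible.
Retirement Savings Plan — status full-time ✓ (not excluded); service 95 days < 1 year (≈365 days) ✗ → not eligible.
RSU Program — status full-time ✓ (not excluded); service 95 days < 18 months (≈540 days) ✗ → not eligible.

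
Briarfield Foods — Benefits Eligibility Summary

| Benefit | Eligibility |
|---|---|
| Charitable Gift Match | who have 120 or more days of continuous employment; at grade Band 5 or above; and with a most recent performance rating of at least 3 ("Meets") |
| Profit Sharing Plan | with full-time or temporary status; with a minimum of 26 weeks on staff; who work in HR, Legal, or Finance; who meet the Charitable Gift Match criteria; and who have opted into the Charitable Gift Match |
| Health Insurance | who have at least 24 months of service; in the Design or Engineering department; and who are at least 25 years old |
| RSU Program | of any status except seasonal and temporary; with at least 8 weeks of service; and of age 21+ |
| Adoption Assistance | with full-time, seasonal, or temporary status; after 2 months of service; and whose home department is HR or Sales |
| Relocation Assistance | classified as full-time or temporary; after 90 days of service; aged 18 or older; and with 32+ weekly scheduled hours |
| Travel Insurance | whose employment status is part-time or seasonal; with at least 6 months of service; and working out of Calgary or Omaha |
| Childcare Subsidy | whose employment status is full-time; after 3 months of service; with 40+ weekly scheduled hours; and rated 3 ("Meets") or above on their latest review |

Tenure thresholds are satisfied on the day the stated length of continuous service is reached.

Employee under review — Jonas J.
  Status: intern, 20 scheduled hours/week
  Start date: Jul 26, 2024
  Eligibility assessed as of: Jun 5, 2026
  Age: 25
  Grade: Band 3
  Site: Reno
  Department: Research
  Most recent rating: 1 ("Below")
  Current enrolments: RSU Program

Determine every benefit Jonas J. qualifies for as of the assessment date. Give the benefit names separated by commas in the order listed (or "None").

Service from Jul 26, 2024 to Jun 5, 2026: 679 days.
Charitable Gift Match — service 679 days ≥ 120 days ✓; grade Band 3 < Band 5 ✗ → not eligible.
Profit Sharing Plan — status intern ✗ (requires full-time or temporary) → not eligible.
Health Insurance — service 679 days < 24 months (≈720 days) ✗ → not eligible.
RSU Program — status intern ✓ (not excluded); service 679 days ≥ 8 weeks (≈56 days) ✓; age 25 ≥ 21 ✓ → eligible.
Adoption Assistance — status intern ✗ (requires full-time, seasonal, or temporary) → not eligible.
Relocation Assistance — status intern ✗ (requires full-time or temporary) → not eligible.
Travel Insurance — status intern ✗ (requires part-time or seasonal) → not eligible.
Childcare Subsidy — status intern ✗ (requires full-time) → not eligible.

RSU Program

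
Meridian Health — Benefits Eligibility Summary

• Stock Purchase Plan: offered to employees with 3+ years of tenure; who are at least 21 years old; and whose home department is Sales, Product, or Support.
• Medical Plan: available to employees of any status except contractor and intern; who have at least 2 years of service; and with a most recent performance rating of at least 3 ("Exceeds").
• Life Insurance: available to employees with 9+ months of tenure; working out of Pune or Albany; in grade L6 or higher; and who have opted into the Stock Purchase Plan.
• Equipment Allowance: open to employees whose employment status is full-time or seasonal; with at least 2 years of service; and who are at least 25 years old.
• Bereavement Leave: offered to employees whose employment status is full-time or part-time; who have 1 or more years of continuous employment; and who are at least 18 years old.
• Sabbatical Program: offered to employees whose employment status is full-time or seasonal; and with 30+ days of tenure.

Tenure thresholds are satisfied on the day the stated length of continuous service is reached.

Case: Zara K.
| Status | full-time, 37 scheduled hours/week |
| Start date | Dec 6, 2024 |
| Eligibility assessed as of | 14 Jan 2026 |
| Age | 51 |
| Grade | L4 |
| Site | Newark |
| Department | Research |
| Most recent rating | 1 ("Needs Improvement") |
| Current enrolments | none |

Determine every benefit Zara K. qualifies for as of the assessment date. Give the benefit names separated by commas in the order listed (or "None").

Bereavement Leave, Sabbatical Program

Service from Dec 6, 2024 to 14 Jan 2026: 404 days.
Stock Purchase Plan — service 404 days < 3 years (≈1095 days) ✗ → not eligible.
Medical Plan — status full-time ✓ (not excluded); service 404 days < 2 years (≈730 days) ✗ → not eligible.
Life Insurance — service 404 days ≥ 9 months (≈270 days) ✓; site Newark ✗ (not Pune or Albany) → not eligible.
Equipment Allowance — status full-time ✓; service 404 days < 2 years (≈730 days) ✗ → not eligible.
Bereavement Leave — status full-time ✓; service 404 days ≥ 1 year (≈365 days) ✓; age 51 ≥ 18 ✓ → eligible.
Sabbatical Program — status full-time ✓; service 404 days ≥ 30 days ✓ → eligible.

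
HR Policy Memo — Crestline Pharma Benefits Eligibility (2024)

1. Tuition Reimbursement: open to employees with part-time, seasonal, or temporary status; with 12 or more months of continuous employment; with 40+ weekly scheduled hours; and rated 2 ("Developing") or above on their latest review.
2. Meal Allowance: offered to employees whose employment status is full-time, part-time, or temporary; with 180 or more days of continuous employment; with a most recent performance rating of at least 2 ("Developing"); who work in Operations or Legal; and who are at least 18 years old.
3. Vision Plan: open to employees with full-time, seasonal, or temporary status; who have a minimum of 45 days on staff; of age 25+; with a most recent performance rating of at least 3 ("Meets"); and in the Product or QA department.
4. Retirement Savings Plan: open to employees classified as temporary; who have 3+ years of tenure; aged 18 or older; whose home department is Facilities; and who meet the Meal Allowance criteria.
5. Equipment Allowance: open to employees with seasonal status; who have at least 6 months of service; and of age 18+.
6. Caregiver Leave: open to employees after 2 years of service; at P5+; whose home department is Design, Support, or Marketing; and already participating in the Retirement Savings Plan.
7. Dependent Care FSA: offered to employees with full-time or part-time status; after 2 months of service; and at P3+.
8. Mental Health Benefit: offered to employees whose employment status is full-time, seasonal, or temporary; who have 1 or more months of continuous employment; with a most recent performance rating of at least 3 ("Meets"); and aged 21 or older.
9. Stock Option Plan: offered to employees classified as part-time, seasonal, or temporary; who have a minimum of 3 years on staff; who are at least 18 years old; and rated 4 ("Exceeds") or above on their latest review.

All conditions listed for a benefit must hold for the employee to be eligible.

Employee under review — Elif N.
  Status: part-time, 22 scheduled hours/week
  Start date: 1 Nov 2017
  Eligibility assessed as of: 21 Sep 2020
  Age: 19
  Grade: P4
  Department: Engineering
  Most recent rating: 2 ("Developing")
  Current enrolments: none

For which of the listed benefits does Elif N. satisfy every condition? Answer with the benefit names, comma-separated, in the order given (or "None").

Service from 1 Nov 2017 to 21 Sep 2020: 1055 days.
Tuition Reimbursement — status part-time ✓; service 1055 days ≥ 12 months (≈360 days) ✓; 22 hrs/wk < 40 ✗ → not eligible.
Meal Allowance — status part-time ✓; service 1055 days ≥ 180 days ✓; rating 2 ≥ 2 ✓; dept Engineering ✗ → not eligible.
Vision Plan — status part-time ✗ (requires full-time, seasonal, or temporary) → not eligible.
Retirement Savings Plan — status part-time ✗ (requires temporary) → not eligible.
Equipment Allowance — status part-time ✗ (requires seasonal) → not eligible.
Caregiver Leave — service 1055 days ≥ 2 years (≈730 days) ✓; grade P4 < P5 ✗ → not eligible.
Dependent Care FSA — status part-time ✓; service 1055 days ≥ 2 months (≈60 days) ✓; grade P4 ≥ P3 ✓ → eligible.
Mental Health Benefit — status part-time ✗ (requires full-time, seasonal, or temporary) → not eligible.
Stock Option Plan — status part-time ✓; service 1055 days < 3 years (≈1095 days) ✗ → not eligible.

Dependent Care FSA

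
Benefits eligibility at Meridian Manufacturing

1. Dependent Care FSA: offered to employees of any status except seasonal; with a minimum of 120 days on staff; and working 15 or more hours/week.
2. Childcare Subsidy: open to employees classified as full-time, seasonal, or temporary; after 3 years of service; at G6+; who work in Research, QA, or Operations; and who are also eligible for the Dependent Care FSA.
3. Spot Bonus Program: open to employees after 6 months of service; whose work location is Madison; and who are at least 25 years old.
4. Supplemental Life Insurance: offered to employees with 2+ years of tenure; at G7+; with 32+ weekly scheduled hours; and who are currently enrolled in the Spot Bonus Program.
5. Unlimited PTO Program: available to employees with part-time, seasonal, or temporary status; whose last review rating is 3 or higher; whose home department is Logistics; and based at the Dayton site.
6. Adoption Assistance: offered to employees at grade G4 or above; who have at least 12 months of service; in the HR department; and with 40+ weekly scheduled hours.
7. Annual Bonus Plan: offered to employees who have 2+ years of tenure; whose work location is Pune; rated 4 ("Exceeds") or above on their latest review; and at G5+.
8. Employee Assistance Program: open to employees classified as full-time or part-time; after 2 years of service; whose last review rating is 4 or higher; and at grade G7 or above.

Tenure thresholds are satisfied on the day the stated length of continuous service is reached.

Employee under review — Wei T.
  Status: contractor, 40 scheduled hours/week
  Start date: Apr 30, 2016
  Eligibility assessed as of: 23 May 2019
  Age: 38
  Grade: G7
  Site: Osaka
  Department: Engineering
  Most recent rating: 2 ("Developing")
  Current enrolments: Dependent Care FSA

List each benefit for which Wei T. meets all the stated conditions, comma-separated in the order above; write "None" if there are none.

Dependent Care FSA

Service from Apr 30, 2016 to 23 May 2019: 1118 days.
Dependent Care FSA — status contractor ✓ (not excluded); service 1118 days ≥ 120 days ✓; 40 hrs/wk ≥ 15 ✓ → eligible.
Childcare Subsidy — status contractor ✗ (requires full-time, seasonal, or temporary) → not eligible.
Spot Bonus Program — service 1118 days ≥ 6 months (≈180 days) ✓; site Osaka ✗ (not Madison) → not eligible.
Supplemental Life Insurance — service 1118 days ≥ 2 years (≈730 days) ✓; grade G7 ≥ G7 ✓; 40 hrs/wk ≥ 32 ✓; not enrolled in Spot Bonus Program ✗ → not eligible.
Unlimited PTO Program — status contractor ✗ (requires part-time, seasonal, or temporary) → not eligible.
Adoption Assistance — grade G7 ≥ G4 ✓; service 1118 days ≥ 12 months (≈360 days) ✓; dept Engineering ✗ → not eligible.
Annual Bonus Plan — service 1118 days ≥ 2 years (≈730 days) ✓; site Osaka ✗ (not Pune) → not eligible.
Employee Assistance Program — status contractor ✗ (requires full-time or part-time) → not eligible.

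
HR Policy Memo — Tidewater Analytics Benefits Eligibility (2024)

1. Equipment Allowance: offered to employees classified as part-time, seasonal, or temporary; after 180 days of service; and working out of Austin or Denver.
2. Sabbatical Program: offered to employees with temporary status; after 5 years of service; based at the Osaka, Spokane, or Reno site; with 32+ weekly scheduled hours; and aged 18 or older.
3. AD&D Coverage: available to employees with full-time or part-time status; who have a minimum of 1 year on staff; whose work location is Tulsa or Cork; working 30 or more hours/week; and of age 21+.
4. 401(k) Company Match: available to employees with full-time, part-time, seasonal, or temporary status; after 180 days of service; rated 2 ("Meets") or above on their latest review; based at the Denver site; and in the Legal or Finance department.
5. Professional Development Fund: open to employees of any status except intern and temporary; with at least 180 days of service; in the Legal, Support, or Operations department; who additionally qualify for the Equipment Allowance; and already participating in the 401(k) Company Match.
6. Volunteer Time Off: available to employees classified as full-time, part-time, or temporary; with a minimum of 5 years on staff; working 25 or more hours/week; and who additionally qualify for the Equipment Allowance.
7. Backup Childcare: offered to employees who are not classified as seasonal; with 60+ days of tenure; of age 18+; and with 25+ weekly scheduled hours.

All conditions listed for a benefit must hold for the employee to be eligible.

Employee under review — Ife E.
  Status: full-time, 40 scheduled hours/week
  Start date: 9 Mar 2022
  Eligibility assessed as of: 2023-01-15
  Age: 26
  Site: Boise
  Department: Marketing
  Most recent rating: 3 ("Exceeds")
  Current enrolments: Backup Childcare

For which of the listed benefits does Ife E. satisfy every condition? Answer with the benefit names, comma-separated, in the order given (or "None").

Backup Childcare

Service from 9 Mar 2022 to 2023-01-15: 312 days.
Equipment Allowance — status full-time ✗ (requires part-time, seasonal, or temporary) → not eligible.
Sabbatical Program — status full-time ✗ (requires temporary) → not eligible.
AD&D Coverage — status full-time ✓; service 312 days < 1 year (≈365 days) ✗ → not eligible.
401(k) Company Match — status full-time ✓; service 312 days ≥ 180 days ✓; rating 3 ≥ 2 ✓; site Boise ✗ (not Denver) → not eligible.
Professional Development Fund — status full-time ✓ (not excluded); service 312 days ≥ 180 days ✓; dept Marketing ✗ → not eligible.
Volunteer Time Off — status full-time ✓; service 312 days < 5 years (≈1825 days) ✗ → not eligible.
Backup Childcare — status full-time ✓ (not excluded); service 312 days ≥ 60 days ✓; age 26 ≥ 18 ✓; 40 hrs/wk ≥ 25 ✓ → eligible.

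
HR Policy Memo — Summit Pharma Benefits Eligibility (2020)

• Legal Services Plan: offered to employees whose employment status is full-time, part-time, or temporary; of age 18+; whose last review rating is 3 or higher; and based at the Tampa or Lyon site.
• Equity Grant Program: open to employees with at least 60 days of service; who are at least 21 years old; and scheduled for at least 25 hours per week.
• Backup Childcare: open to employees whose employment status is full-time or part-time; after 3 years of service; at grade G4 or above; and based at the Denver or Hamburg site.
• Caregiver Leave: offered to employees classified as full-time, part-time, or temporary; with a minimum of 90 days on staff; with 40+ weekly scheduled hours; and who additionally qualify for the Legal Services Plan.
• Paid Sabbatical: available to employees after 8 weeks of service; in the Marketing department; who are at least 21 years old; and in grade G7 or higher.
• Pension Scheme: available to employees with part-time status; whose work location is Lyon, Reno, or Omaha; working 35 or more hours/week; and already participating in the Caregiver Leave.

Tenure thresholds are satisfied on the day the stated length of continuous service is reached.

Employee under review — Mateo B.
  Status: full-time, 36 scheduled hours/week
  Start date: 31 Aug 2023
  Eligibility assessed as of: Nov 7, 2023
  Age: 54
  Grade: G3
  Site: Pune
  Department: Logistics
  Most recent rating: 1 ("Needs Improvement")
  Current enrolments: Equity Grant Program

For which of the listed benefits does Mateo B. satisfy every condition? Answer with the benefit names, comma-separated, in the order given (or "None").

Equity Grant Program

Service from 31 Aug 2023 to Nov 7, 2023: 68 days.
Legal Services Plan — status full-time ✓; age 54 ≥ 18 ✓; rating 1 < 3 ✗ → not eligible.
Equity Grant Program — service 68 days ≥ 60 days ✓; age 54 ≥ 21 ✓; 36 hrs/wk ≥ 25 ✓ → eligible.
Backup Childcare — status full-time ✓; service 68 days < 3 years (≈1095 days) ✗ → not eligible.
Caregiver Leave — status full-time ✓; service 68 days < 90 days ✗ → not eligible.
Paid Sabbatical — service 68 days ≥ 8 weeks (≈56 days) ✓; dept Logistics ✗ → not eligible.
Pension Scheme — status full-time ✗ (requires part-time) → not eligible.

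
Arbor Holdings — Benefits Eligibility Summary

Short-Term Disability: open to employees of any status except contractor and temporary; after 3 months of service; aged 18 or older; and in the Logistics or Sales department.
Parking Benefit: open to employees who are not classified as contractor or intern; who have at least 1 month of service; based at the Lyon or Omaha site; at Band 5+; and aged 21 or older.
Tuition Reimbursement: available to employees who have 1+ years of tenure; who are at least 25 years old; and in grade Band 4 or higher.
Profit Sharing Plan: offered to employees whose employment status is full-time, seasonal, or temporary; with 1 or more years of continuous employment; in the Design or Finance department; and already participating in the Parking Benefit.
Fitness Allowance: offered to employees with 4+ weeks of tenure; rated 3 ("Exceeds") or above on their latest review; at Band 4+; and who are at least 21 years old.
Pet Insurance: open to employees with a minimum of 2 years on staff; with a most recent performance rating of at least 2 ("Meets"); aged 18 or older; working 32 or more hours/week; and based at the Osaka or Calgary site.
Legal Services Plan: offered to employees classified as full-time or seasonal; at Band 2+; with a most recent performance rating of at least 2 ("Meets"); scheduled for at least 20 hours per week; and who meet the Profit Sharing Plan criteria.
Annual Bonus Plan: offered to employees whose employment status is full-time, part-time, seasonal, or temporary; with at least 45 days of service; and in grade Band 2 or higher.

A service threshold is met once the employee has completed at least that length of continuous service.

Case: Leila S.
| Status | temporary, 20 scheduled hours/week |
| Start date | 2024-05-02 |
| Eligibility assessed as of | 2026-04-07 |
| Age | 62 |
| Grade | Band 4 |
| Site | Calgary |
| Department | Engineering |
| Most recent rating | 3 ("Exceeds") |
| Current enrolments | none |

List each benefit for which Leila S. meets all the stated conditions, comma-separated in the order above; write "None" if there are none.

Service from 2024-05-02 to 2026-04-07: 705 days.
Short-Term Disability — status temporary ✗ (excluded) → not eligible.
Parking Benefit — status temporary ✓ (not excluded); service 705 days ≥ 1 month (≈30 days) ✓; site Calgary ✗ (not Lyon or Omaha) → not eligible.
Tuition Reimbursement — service 705 days ≥ 1 year (≈365 days) ✓; age 62 ≥ 25 ✓; grade Band 4 ≥ Band 4 ✓ → eligible.
Profit Sharing Plan — status temporary ✓; service 705 days ≥ 1 year (≈365 days) ✓; dept Engineering ✗ → not eligible.
Fitness Allowance — service 705 days ≥ 4 weeks (≈28 days) ✓; rating 3 ≥ 3 ✓; grade Band 4 ≥ Band 4 ✓; age 62 ≥ 21 ✓ → eligible.
Pet Insurance — service 705 days < 2 years (≈730 days) ✗ → not eligible.
Legal Services Plan — status temporary ✗ (requires full-time or seasonal) → not eligible.
Annual Bonus Plan — status temporary ✓; service 705 days ≥ 45 days ✓; grade Band 4 ≥ Band 2 ✓ → eligible.

Tuition Reimbursement, Fitness Allowance, Annual Bonus Plan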